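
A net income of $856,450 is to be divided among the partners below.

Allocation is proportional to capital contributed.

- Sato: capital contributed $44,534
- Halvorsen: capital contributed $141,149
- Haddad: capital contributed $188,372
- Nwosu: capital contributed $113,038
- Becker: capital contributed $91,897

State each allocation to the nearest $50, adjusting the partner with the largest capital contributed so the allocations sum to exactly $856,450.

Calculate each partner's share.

Sato: $65,900 | Halvorsen: $208,800 | Haddad: $278,600 | Nwosu: $167,200 | Becker: $135,950

Total capital contributed = 578,990.
Pro-rata amounts: Sato 44,534/578,990 × $856,450 = 65,875.31; Halvorsen 141,149/578,990 × $856,450 = 208,789.55; Haddad 188,372/578,990 × $856,450 = 278,642.46; Nwosu 113,038/578,990 × $856,450 = 167,207.37; Becker 91,897/578,990 × $856,450 = 135,935.31.
After rounding ($50): Sato $65,900; Halvorsen $208,800; Haddad $278,650; Nwosu $167,200; Becker $135,950. Sum = $856,500.
Difference $856,450 − $856,500 = −$50 applied to largest capital contributed (Haddad): Haddad becomes $278,600.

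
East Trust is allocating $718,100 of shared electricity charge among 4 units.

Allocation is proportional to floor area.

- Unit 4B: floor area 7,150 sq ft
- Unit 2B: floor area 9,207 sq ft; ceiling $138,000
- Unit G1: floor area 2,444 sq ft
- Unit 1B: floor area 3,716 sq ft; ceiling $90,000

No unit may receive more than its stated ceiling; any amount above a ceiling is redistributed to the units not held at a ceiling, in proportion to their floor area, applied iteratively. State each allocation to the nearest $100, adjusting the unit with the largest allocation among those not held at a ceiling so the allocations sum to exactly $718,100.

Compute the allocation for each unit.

Combined floor area = 22,517.
Unconstrained shares: Unit 4B 228,023.94; Unit 2B 293,624.67; Unit G1 77,942.73; Unit 1B 118,508.66.
Capped: Unit 2B ($138,000), Unit 1B ($90,000); balance $490,100 reallocated over remaining floor area 9,594.
Redistributed shares: Unit 4B 365,250.68 → $365,300; Unit G1 124,849.32 → $124,800.

Unit 4B: $365,300 · Unit 2B: $138,000 · Unit G1: $124,800 · Unit 1B: $90,000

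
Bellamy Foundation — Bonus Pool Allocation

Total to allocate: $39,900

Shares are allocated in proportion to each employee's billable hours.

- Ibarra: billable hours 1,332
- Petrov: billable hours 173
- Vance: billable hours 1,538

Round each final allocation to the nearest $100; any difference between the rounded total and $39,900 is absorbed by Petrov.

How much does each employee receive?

Ibarra: $17,500 · Petrov: $2,200 · Vance: $20,200

Total billable hours = 3,043.
Raw shares: Ibarra 1,332/3,043 × $39,900 = 17,465.26; Petrov 173/3,043 × $39,900 = 2,268.39; Vance 1,538/3,043 × $39,900 = 20,166.35.
Rounded to nearest $100: Ibarra $17,500; Petrov $2,300; Vance $20,200. Sum = $40,000.
Difference $39,900 − $40,000 = −$100 applied to Petrov: Petrov becomes $2,200.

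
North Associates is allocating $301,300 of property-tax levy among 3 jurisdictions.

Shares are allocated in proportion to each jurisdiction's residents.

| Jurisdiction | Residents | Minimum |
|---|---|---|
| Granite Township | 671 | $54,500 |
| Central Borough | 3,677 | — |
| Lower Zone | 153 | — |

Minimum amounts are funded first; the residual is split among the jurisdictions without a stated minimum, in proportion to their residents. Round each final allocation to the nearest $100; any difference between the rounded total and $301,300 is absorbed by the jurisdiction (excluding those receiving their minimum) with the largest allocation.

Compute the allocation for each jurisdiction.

Granite Township: $54,500; Central Borough: $236,900; Lower Zone: $9,900

Guaranteed amounts: Granite Township $54,500. Remaining pool $246,800.
Remaining pool split over remaining residents 3,830: Central Borough 236,940.89 → $236,900; Lower Zone 9,859.11 → $9,900.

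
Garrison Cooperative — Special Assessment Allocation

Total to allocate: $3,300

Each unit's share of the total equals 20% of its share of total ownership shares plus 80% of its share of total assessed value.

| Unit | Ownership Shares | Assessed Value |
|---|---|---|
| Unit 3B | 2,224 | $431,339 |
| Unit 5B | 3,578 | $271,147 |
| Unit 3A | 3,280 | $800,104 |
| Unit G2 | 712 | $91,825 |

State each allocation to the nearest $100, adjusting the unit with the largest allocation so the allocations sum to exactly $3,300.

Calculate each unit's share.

Ownership shares total 9,794; assessed value total 1,594,415.
Composite weights (20% ownership shares + 80% assessed value): Unit 3B 0.2618; Unit 5B 0.2091; Unit 3A 0.4684; Unit G2 0.0606.
Raw shares: Unit 3B 864.07; Unit 5B 690.07; Unit 3A 1,545.83; Unit G2 200.02.
At nearest $100: Unit 3B $900; Unit 5B $700; Unit 3A $1,500; Unit G2 $200. Sum = $3,300.
No rounding difference to absorb.

Unit 3B: $900 | Unit 5B: $700 | Unit 3A: $1,500 | Unit G2: $200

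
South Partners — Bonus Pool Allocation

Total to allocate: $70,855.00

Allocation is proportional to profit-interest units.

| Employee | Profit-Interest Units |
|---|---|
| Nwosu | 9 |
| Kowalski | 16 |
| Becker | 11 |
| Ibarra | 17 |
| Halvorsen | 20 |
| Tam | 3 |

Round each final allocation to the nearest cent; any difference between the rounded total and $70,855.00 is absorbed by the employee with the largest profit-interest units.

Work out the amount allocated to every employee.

Nwosu: $8,390.72 | Kowalski: $14,916.84 | Becker: $10,255.33 | Ibarra: $15,849.14 | Halvorsen: $18,646.06 | Tam: $2,796.91

Sum of profit-interest units: 9 + 16 + 11 + 17 + 20 + 3 = 76.
Proportional shares: Nwosu 8,390.7237; Kowalski 14,916.8421; Becker 10,255.3289; Ibarra 15,849.1447; Halvorsen 18,646.0526; Tam 2,796.9079.
After rounding (cent): Nwosu $8,390.72; Kowalski $14,916.84; Becker $10,255.33; Ibarra $15,849.14; Halvorsen $18,646.05; Tam $2,796.91. Sum = $70,854.99.
Difference $70,855.00 − $70,854.99 = +$0.01 applied to largest profit-interest units (Halvorsen): Halvorsen becomes $18,646.06.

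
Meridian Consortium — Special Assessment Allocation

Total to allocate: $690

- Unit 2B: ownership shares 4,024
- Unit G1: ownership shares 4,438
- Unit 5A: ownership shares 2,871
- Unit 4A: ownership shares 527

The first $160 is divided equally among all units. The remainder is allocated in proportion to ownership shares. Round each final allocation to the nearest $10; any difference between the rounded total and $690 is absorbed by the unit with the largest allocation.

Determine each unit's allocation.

Unit 2B: $220; Unit G1: $240; Unit 5A: $170; Unit 4A: $60

First tranche $160 split equally: $40 each.
Remainder $530 by ownership shares (total 11,860): Unit 2B 179.82 → $180; Unit G1 198.33 → $200; Unit 5A 128.30 → $130; Unit 4A 23.55 → $20.
Totals: Unit 2B $40 + $180 = $220; Unit G1 $40 + $200 = $240; Unit 5A $40 + $130 = $170; Unit 4A $40 + $20 = $60.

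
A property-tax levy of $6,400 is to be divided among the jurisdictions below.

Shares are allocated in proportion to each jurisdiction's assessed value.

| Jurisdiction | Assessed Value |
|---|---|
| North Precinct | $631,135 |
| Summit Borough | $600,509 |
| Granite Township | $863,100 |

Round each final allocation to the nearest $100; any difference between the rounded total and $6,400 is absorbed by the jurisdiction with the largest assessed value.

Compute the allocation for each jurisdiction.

Assessed value total: 2,094,744.
Pro-rata amounts: North Precinct 631,135/2,094,744 × $6,400 = 1,928.29; Summit Borough 600,509/2,094,744 × $6,400 = 1,834.71; Granite Township 863,100/2,094,744 × $6,400 = 2,637.00.
Rounded to nearest $100: North Precinct $1,900; Summit Borough $1,800; Granite Township $2,600. Sum = $6,300.
Difference $6,400 − $6,300 = +$100 applied to largest assessed value (Granite Township): Granite Township becomes $2,700.

North Precinct: $1,900; Summit Borough: $1,800; Granite Township: $2,700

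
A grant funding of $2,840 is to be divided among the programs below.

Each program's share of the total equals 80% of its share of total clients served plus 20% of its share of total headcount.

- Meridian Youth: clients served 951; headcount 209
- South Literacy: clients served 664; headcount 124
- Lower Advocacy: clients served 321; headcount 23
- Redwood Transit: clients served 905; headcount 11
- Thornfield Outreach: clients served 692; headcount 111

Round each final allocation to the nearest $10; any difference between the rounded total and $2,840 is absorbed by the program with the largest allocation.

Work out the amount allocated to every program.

Meridian Youth: $860 | South Literacy: $570 | Lower Advocacy: $230 | Redwood Transit: $600 | Thornfield Outreach: $580

Clients served total 3,533; headcount total 478.
Blended shares (80% clients served + 20% headcount): Meridian Youth 0.3028; South Literacy 0.2022; Lower Advocacy 0.0823; Redwood Transit 0.2095; Thornfield Outreach 0.2031.
Unrounded shares: Meridian Youth 859.92; South Literacy 574.35; Lower Advocacy 233.76; Redwood Transit 595.06; Thornfield Outreach 576.91.
Rounded to nearest $10: Meridian Youth $860; South Literacy $570; Lower Advocacy $230; Redwood Transit $600; Thornfield Outreach $580. Sum = $2,840.
No rounding difference to absorb.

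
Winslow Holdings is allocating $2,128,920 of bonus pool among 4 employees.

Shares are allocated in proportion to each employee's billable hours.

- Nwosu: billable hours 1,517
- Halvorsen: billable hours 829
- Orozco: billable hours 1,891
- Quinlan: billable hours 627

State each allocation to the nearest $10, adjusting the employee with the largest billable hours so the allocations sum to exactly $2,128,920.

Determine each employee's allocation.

Nwosu: $663,970 · Halvorsen: $362,840 · Orozco: $827,680 · Quinlan: $274,430

Total billable hours = 4,864.
Pro-rata amounts: Nwosu 1,517/4,864 × $2,128,920 = 663,974.43; Halvorsen 829/4,864 × $2,128,920 = 362,844.30; Orozco 1,891/4,864 × $2,128,920 = 827,670.17; Quinlan 627/4,864 × $2,128,920 = 274,431.09.
After rounding ($10): Nwosu $663,970; Halvorsen $362,840; Orozco $827,670; Quinlan $274,430. Sum = $2,128,910.
Difference $2,128,920 − $2,128,910 = +$10 applied to largest billable hours (Orozco): Orozco becomes $827,680.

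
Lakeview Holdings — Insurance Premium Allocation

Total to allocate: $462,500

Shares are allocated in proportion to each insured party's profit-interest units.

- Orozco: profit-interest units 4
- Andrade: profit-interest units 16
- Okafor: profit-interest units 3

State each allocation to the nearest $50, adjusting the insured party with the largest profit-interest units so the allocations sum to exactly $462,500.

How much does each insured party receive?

Profit-interest units total: 23.
Proportional shares: Orozco 4/23 × $462,500 = 80,434.78; Andrade 16/23 × $462,500 = 321,739.13; Okafor 3/23 × $462,500 = 60,326.09.
At nearest $50: Orozco $80,450; Andrade $321,750; Okafor $60,350. Sum = $462,550.
Difference $462,500 − $462,550 = −$50 applied to largest profit-interest units (Andrade): Andrade becomes $321,700.

Orozco: $80,450 | Andrade: $321,700 | Okafor: $60,350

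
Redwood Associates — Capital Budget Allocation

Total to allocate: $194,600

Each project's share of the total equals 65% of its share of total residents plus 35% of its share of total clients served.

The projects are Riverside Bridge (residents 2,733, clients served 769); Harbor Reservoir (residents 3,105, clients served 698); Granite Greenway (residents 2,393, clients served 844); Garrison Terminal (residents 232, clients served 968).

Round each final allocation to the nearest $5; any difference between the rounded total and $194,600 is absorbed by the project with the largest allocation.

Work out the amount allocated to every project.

Riverside Bridge: $56,820; Harbor Reservoir: $60,905; Granite Greenway: $53,300; Garrison Terminal: $23,575

Residents total 8,463; clients served total 3,279.
Blended shares (65% residents + 35% clients served): Riverside Bridge 0.2920; Harbor Reservoir 0.3130; Granite Greenway 0.2739; Garrison Terminal 0.1211.
Raw shares: Riverside Bridge 56,821.41; Harbor Reservoir 60,906.63; Granite Greenway 53,297.55; Garrison Terminal 23,574.41.
At nearest $5: Riverside Bridge $56,820; Harbor Reservoir $60,905; Granite Greenway $53,300; Garrison Terminal $23,575. Sum = $194,600.
Sum already equals the total — no adjustment.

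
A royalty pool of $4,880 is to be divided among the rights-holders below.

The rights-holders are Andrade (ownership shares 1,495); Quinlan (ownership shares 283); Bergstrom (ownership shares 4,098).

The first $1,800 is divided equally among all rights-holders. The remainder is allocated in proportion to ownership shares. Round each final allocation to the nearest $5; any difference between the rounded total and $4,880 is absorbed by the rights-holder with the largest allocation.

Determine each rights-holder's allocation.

Andrade: $1,385; Quinlan: $750; Bergstrom: $2,745

First tranche $1,800 split equally: $600 each.
Remainder $3,080 by ownership shares (total 5,876): Andrade 783.63 → $785; Quinlan 148.34 → $150; Bergstrom 2,148.03 → $2,150.
Rounding difference −$5 on remainder applied to Bergstrom.
Totals: Andrade $600 + $785 = $1,385; Quinlan $600 + $150 = $750; Bergstrom $600 + $2,145 = $2,745.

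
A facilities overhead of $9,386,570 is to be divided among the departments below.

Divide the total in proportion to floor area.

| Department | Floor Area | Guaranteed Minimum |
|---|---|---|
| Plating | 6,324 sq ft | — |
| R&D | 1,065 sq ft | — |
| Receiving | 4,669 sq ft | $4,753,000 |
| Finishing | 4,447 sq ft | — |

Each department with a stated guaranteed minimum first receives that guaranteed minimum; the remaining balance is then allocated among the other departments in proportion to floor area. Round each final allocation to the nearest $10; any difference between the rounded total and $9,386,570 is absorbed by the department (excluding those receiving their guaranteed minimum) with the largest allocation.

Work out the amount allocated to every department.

Fund the minimums — Receiving $4,753,000. Balance $4,633,570.
Balance split over remaining floor area 11,836: Plating 2,475,726.32 → $2,475,730; R&D 416,927.34 → $416,930; Finishing 1,740,916.34 → $1,740,920.
Rounding difference −$10 applied to Plating → $2,475,720.

Plating: $2,475,720; R&D: $416,930; Receiving: $4,753,000; Finishing: $1,740,920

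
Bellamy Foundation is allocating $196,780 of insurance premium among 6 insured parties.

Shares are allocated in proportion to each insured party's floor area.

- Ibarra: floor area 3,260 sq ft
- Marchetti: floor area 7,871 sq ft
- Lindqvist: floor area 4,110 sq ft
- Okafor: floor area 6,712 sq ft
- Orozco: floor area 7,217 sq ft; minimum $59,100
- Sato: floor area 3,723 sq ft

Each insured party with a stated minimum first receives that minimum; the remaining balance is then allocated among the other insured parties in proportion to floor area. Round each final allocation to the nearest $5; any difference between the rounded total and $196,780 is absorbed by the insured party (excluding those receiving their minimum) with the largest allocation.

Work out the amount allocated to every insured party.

Ibarra: $17,480; Marchetti: $42,205; Lindqvist: $22,040; Okafor: $35,990; Orozco: $59,100; Sato: $19,965

Fund the minimums — Orozco $59,100. Balance $137,680.
Balance split over remaining floor area 25,676: Ibarra 17,480.79 → $17,480; Marchetti 42,205.92 → $42,205; Lindqvist 22,038.67 → $22,040; Okafor 35,991.13 → $35,990; Sato 19,963.49 → $19,965.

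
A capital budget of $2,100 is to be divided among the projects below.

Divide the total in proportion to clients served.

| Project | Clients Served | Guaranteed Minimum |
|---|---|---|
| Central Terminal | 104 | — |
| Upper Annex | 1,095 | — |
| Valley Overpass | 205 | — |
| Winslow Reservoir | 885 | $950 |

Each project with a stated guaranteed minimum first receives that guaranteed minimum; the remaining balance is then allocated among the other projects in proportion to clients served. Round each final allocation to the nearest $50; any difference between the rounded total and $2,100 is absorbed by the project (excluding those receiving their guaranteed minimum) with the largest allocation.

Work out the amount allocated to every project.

Guaranteed amounts: Winslow Reservoir $950. Remaining pool $1,150.
Remaining pool split over remaining clients served 1,404: Central Terminal 85.19 → $100; Upper Annex 896.90 → $900; Valley Overpass 167.91 → $150.

Central Terminal: $100; Upper Annex: $900; Valley Overpass: $150; Winslow Reservoir: $950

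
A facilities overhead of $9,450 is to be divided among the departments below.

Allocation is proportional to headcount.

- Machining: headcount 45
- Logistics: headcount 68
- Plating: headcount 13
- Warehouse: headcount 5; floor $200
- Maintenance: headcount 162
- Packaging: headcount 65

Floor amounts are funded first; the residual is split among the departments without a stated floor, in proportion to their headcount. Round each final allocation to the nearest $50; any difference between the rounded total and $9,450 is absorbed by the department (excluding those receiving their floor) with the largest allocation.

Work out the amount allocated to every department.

Minimums first: Warehouse $200. Remaining pool $9,250.
Remaining pool split over remaining headcount 353: Machining 1,179.18 → $1,200; Logistics 1,781.87 → $1,800; Plating 340.65 → $350; Maintenance 4,245.04 → $4,250; Packaging 1,703.26 → $1,700.
Rounding difference −$50 applied to Maintenance → $4,200.

Machining: $1,200; Logistics: $1,800; Plating: $350; Warehouse: $200; Maintenance: $4,200; Packaging: $1,700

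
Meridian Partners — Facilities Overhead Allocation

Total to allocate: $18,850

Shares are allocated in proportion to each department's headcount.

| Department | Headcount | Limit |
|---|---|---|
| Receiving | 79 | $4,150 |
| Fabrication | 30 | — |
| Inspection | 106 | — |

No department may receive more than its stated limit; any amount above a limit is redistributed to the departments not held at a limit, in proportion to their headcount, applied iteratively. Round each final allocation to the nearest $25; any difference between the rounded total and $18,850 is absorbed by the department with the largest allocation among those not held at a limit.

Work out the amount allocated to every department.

Receiving: $4,150; Fabrication: $3,250; Inspection: $11,450

Combined headcount = 215.
Proportional shares (ignoring caps): Receiving 6,926.28; Fabrication 2,630.23; Inspection 9,293.49.
Held at cap: Receiving ($4,150); balance $14,700 reallocated over remaining headcount 136.
Shares after redistribution: Fabrication 3,242.65 → $3,250; Inspection 11,457.35 → $11,450.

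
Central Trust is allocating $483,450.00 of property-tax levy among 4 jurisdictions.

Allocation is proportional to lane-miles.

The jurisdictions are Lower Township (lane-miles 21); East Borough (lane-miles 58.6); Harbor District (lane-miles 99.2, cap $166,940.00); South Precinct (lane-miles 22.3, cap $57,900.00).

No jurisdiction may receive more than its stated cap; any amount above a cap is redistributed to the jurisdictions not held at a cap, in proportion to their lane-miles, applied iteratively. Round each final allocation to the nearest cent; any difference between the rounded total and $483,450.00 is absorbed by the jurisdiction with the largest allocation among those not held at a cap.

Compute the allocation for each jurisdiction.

Combined lane-miles = 201.1.
Unconstrained shares: Lower Township 50,484.5848; East Borough 140,876.0318; Harbor District 238,479.5624; South Precinct 53,609.8210.
Held at cap: Harbor District ($166,940.00); remaining pool $316,510.00 reallocated over remaining lane-miles 101.9.
Held at cap: South Precinct ($57,900.00); remaining pool $258,610.00 reallocated over remaining lane-miles 79.6.
Remaining shares: Lower Township 68,226.2563 → $68,226.26; East Borough 190,383.7437 → $190,383.74.

Lower Township: $68,226.26 · East Borough: $190,383.74 · Harbor District: $166,940.00 · South Precinct: $57,900.00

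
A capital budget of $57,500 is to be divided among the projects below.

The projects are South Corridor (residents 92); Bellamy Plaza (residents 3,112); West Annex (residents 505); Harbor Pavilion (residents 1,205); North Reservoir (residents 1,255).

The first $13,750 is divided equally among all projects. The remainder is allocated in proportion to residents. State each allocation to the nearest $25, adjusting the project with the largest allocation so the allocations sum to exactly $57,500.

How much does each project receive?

South Corridor: $3,400 | Bellamy Plaza: $24,825 | West Annex: $6,325 | Harbor Pavilion: $11,300 | North Reservoir: $11,650

$13,750 shared equally gives $2,750 per project.
Remainder $43,750 by residents (total 6,169): South Corridor 652.46 → $650; Bellamy Plaza 22,070.03 → $22,075; West Annex 3,581.42 → $3,575; Harbor Pavilion 8,545.75 → $8,550; North Reservoir 8,900.35 → $8,900.
Totals: South Corridor $2,750 + $650 = $3,400; Bellamy Plaza $2,750 + $22,075 = $24,825; West Annex $2,750 + $3,575 = $6,325; Harbor Pavilion $2,750 + $8,550 = $11,300; North Reservoir $2,750 + $8,900 = $11,650.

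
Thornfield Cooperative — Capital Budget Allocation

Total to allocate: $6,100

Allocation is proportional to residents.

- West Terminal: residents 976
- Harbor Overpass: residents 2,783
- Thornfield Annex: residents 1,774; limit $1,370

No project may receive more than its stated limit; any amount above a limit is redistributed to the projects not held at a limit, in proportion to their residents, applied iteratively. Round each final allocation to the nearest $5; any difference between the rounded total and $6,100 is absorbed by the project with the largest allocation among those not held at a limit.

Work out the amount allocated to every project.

West Terminal: $1,230 · Harbor Overpass: $3,500 · Thornfield Annex: $1,370

Sum of residents: 5,533.
Proportional shares (ignoring caps): West Terminal 1,076.02; Harbor Overpass 3,068.19; Thornfield Annex 1,955.79.
Capped: Thornfield Annex ($1,370); residual $4,730 reallocated over remaining residents 3,759.
Remaining shares: West Terminal 1,228.11 → $1,230; Harbor Overpass 3,501.89 → $3,500.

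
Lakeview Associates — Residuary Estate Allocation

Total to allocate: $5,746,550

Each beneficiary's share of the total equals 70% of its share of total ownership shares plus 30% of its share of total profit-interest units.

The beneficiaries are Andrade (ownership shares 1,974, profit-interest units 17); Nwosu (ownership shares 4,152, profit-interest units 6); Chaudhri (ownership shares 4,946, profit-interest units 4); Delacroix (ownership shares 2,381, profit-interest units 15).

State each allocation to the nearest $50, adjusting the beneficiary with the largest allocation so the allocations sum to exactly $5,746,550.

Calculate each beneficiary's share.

Ownership shares total 13,453; profit-interest units total 42.
Composite weights (70% ownership shares + 30% profit-interest units): Andrade 0.2241; Nwosu 0.2589; Chaudhri 0.2859; Delacroix 0.2310.
Raw shares: Andrade 1,288,041.61; Nwosu 1,487,771.31; Chaudhri 1,643,091.88; Delacroix 1,327,645.21.
Rounded to nearest $50: Andrade $1,288,050; Nwosu $1,487,750; Chaudhri $1,643,100; Delacroix $1,327,650. Sum = $5,746,550.
No rounding difference to absorb.

Andrade: $1,288,050 | Nwosu: $1,487,750 | Chaudhri: $1,643,100 | Delacroix: $1,327,650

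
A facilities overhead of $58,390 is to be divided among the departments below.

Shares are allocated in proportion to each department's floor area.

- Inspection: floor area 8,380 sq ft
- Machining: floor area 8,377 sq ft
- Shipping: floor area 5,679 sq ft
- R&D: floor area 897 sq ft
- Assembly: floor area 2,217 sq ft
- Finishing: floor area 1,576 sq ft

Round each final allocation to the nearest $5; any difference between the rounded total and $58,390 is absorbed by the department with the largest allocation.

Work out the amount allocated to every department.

Inspection: $18,045; Machining: $18,030; Shipping: $12,225; R&D: $1,930; Assembly: $4,770; Finishing: $3,390

Total floor area = 27,126.
Unrounded shares: Inspection 8,380/27,126 × $58,390 = 18,038.35; Machining 8,377/27,126 × $58,390 = 18,031.89; Shipping 5,679/27,126 × $58,390 = 12,224.32; R&D 897/27,126 × $58,390 = 1,930.83; Assembly 2,217/27,126 × $58,390 = 4,772.20; Finishing 1,576/27,126 × $58,390 = 3,392.41.
Rounded to nearest $5: Inspection $18,040; Machining $18,030; Shipping $12,225; R&D $1,930; Assembly $4,770; Finishing $3,390. Sum = $58,385.
Difference $58,390 − $58,385 = +$5 applied to largest allocation (Inspection): Inspection becomes $18,045.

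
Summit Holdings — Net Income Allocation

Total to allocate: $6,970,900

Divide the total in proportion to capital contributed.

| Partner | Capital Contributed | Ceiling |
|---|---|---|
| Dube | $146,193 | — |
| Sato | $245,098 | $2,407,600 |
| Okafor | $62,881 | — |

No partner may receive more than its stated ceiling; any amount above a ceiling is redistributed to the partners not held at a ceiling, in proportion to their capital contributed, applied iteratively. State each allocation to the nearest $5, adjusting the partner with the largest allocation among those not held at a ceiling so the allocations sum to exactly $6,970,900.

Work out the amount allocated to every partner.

Total capital contributed = 454,172.
Unconstrained shares: Dube 2,243,856.48; Sato 3,761,908.81; Okafor 965,134.71.
Held at cap: Sato ($2,407,600); residual $4,563,300 reallocated over remaining capital contributed 209,074.
Redistributed shares: Dube 3,190,843.99 → $3,190,845; Okafor 1,372,456.01 → $1,372,455.

Dube: $3,190,845 · Sato: $2,407,600 · Okafor: $1,372,455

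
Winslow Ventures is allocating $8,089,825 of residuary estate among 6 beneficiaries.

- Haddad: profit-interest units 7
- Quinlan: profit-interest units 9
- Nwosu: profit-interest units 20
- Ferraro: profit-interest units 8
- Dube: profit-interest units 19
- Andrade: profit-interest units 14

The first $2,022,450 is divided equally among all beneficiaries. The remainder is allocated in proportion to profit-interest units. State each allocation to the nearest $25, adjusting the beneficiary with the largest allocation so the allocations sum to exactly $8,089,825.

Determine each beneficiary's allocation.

Haddad: $888,650 | Quinlan: $1,046,250 | Nwosu: $1,913,025 | Ferraro: $967,450 | Dube: $1,834,225 | Andrade: $1,440,225

Equal tier: $2,022,450 ÷ 6 = $337,075 apiece.
Remainder $6,067,375 by profit-interest units (total 77): Haddad 551,579.55 → $551,575; Quinlan 709,173.70 → $709,175; Nwosu 1,575,941.56 → $1,575,950; Ferraro 630,376.62 → $630,375; Dube 1,497,144.48 → $1,497,150; Andrade 1,103,159.09 → $1,103,150.
Totals: Haddad $337,075 + $551,575 = $888,650; Quinlan $337,075 + $709,175 = $1,046,250; Nwosu $337,075 + $1,575,950 = $1,913,025; Ferraro $337,075 + $630,375 = $967,450; Dube $337,075 + $1,497,150 = $1,834,225; Andrade $337,075 + $1,103,150 = $1,440,225.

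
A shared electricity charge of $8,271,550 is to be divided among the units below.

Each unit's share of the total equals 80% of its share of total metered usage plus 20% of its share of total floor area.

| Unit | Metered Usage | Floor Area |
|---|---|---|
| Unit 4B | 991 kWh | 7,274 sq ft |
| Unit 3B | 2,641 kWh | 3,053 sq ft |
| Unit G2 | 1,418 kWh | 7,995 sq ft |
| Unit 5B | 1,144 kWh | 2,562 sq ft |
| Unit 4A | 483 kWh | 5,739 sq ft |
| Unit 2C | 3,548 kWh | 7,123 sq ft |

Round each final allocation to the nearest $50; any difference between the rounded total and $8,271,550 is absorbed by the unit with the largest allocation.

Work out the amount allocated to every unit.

Unit 4B: $997,950; Unit 3B: $1,858,800; Unit G2: $1,309,600; Unit 5B: $865,950; Unit 4A: $593,900; Unit 2C: $2,645,350

Totals — metered usage 10,225, floor area 33,746.
Composite weights (80% metered usage + 20% floor area): Unit 4B 0.1206; Unit 3B 0.2247; Unit G2 0.1583; Unit 5B 0.1047; Unit 4A 0.0718; Unit 2C 0.3198.
Proportional shares: Unit 4B 997,927.33; Unit 3B 1,858,822.45; Unit G2 1,309,611.01; Unit 5B 865,949.68; Unit 4A 593,919.22; Unit 2C 2,645,320.32.
At nearest $50: Unit 4B $997,950; Unit 3B $1,858,800; Unit G2 $1,309,600; Unit 5B $865,950; Unit 4A $593,900; Unit 2C $2,645,300. Sum = $8,271,500.
Difference $8,271,550 − $8,271,500 = +$50 applied to largest allocation (Unit 2C): Unit 2C becomes $2,645,350.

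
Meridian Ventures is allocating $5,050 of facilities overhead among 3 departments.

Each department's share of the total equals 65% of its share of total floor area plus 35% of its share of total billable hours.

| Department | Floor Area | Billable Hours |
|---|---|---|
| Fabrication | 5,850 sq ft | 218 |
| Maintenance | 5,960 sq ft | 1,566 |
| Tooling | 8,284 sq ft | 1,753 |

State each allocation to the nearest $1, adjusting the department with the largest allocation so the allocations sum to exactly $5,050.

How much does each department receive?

Totals — floor area 20,094, billable hours 3,537.
Combined weights (65% floor area + 35% billable hours): Fabrication 0.2108; Maintenance 0.3478; Tooling 0.4414.
Unrounded shares: Fabrication 1,064.58; Maintenance 1,756.17; Tooling 2,229.26.
After rounding ($1): Fabrication $1,065; Maintenance $1,756; Tooling $2,229. Sum = $5,050.
No rounding difference to absorb.

Fabrication: $1,065 | Maintenance: $1,756 | Tooling: $2,229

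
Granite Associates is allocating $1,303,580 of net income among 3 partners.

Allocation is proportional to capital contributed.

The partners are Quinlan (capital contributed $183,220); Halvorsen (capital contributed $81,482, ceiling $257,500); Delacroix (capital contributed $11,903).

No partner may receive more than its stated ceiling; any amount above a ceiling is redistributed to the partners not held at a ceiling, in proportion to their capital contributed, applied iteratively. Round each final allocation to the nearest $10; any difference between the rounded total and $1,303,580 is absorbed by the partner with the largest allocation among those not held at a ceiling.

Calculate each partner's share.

Quinlan: $982,270; Halvorsen: $257,500; Delacroix: $63,810

Sum of capital contributed: 276,605.
Pro-rata shares before constraints: Quinlan 863,476.54; Halvorsen 384,007.18; Delacroix 56,096.28.
Cap binds for Halvorsen ($257,500); residual $1,046,080 reallocated over remaining capital contributed 195,123.
Redistributed shares: Quinlan 982,266.46 → $982,270; Delacroix 63,813.54 → $63,810.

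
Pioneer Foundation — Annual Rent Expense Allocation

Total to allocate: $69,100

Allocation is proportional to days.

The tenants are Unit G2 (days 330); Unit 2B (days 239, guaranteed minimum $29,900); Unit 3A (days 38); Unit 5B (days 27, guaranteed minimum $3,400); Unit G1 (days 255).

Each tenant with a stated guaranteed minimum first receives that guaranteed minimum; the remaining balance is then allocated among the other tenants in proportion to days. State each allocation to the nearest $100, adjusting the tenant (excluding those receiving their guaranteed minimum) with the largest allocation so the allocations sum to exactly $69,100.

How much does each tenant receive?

Guaranteed amounts: Unit 2B $29,900; Unit 5B $3,400. Remaining pool $35,800.
Remaining pool split over remaining days 623: Unit G2 18,963.08 → $19,000; Unit 3A 2,183.63 → $2,200; Unit G1 14,653.29 → $14,700.
Rounding difference −$100 applied to Unit G2 → $18,900.

Unit G2: $18,900 · Unit 2B: $29,900 · Unit 3A: $2,200 · Unit 5B: $3,400 · Unit G1: $14,700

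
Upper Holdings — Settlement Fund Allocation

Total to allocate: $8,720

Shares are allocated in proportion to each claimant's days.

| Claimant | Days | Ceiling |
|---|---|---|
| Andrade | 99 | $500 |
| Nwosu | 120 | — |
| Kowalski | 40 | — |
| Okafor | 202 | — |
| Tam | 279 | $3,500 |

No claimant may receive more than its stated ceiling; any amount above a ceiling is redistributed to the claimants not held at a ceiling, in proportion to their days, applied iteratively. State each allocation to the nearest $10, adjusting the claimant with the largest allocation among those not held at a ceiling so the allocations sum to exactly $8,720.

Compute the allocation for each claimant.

Sum of days: 740.
Unconstrained shares: Andrade 1,166.59; Nwosu 1,414.05; Kowalski 471.35; Okafor 2,380.32; Tam 3,287.68.
Capped: Andrade ($500); balance $8,220 reallocated over remaining days 641.
Capped: Tam ($3,500); balance $4,720 reallocated over remaining days 362.
Remaining shares: Nwosu 1,564.64 → $1,560; Kowalski 521.55 → $520; Okafor 2,633.81 → $2,630.
Rounding difference +$10 applied to Okafor → $2,640.

Andrade: $500; Nwosu: $1,560; Kowalski: $520; Okafor: $2,640; Tam: $3,500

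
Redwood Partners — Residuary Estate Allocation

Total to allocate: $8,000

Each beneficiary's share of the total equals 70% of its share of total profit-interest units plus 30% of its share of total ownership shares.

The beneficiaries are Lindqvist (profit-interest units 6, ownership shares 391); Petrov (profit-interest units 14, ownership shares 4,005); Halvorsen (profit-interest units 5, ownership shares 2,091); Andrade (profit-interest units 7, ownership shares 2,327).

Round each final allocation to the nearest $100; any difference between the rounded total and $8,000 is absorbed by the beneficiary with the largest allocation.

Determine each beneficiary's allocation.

Lindqvist: $1,200 | Petrov: $3,500 | Halvorsen: $1,400 | Andrade: $1,900

Profit-interest units total 32; ownership shares total 8,814.
Composite weights (70% profit-interest units + 30% ownership shares): Lindqvist 0.1446; Petrov 0.4426; Halvorsen 0.1805; Andrade 0.2323.
Unrounded shares: Lindqvist 1,156.47; Petrov 3,540.54; Halvorsen 1,444.37; Andrade 1,858.63.
Rounded to nearest $100: Lindqvist $1,200; Petrov $3,500; Halvorsen $1,400; Andrade $1,900. Sum = $8,000.
Sum already equals the total — no adjustment.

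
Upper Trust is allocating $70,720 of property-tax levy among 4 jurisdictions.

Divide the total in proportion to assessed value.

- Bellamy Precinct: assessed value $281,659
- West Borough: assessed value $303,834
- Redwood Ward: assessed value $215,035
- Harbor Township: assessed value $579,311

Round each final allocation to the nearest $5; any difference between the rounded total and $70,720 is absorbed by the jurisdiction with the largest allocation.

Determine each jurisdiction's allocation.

Bellamy Precinct: $14,435; West Borough: $15,570; Redwood Ward: $11,020; Harbor Township: $29,695

Total assessed value = 1,379,839.
Pro-rata amounts: Bellamy Precinct 281,659/1,379,839 × $70,720 = 14,435.69; West Borough 303,834/1,379,839 × $70,720 = 15,572.21; Redwood Ward 215,035/1,379,839 × $70,720 = 11,021.05; Harbor Township 579,311/1,379,839 × $70,720 = 29,691.05.
Rounded to nearest $5: Bellamy Precinct $14,435; West Borough $15,570; Redwood Ward $11,020; Harbor Township $29,690. Sum = $70,715.
Difference $70,720 − $70,715 = +$5 applied to largest allocation (Harbor Township): Harbor Township becomes $29,695.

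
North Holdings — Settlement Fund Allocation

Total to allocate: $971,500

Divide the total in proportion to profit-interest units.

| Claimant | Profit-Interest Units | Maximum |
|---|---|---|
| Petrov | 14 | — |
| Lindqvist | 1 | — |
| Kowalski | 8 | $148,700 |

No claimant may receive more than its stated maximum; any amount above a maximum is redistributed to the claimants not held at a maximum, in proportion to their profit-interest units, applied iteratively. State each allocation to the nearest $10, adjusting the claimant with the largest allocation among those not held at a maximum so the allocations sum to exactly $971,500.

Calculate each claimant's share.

Profit-interest units total: 23.
Pro-rata shares before constraints: Petrov 591,347.83; Lindqvist 42,239.13; Kowalski 337,913.04.
Cap binds for Kowalski ($148,700); residual $822,800 reallocated over remaining profit-interest units 15.
Remaining shares: Petrov 767,946.67 → $767,950; Lindqvist 54,853.33 → $54,850.

Petrov: $767,950 · Lindqvist: $54,850 · Kowalski: $148,700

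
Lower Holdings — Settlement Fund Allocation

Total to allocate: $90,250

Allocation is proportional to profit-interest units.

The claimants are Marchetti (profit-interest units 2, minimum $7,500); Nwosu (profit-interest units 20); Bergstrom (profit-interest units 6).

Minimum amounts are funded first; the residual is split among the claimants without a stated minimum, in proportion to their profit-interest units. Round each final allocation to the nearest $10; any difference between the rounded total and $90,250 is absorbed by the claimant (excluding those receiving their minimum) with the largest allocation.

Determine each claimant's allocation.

Marchetti: $7,500 | Nwosu: $63,650 | Bergstrom: $19,100

Minimums first: Marchetti $7,500. Residual $82,750.
Residual split over remaining profit-interest units 26: Nwosu 63,653.85 → $63,650; Bergstrom 19,096.15 → $19,100.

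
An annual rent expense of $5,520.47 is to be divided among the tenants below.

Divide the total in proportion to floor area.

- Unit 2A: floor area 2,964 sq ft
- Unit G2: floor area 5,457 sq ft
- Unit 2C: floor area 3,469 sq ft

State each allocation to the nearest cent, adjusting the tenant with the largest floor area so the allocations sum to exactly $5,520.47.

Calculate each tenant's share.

Unit 2A: $1,376.17 | Unit G2: $2,533.66 | Unit 2C: $1,610.64

Total floor area = 2,964 + 5,457 + 3,469 = 11,890.
Pro-rata amounts: Unit 2A 1,376.1710; Unit G2 2,533.6589; Unit 2C 1,610.6401.
Rounded to nearest cent: Unit 2A $1,376.17; Unit G2 $2,533.66; Unit 2C $1,610.64. Sum = $5,520.47.
Sum already equals the total — no adjustment.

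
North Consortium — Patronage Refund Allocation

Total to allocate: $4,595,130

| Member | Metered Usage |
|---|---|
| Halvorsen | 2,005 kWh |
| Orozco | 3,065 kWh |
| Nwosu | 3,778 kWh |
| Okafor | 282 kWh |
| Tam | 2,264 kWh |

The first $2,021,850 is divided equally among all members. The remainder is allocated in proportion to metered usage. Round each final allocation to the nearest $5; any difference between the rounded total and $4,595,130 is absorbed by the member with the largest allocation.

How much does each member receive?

Halvorsen: $857,190 · Orozco: $1,096,585 · Nwosu: $1,257,610 · Okafor: $468,060 · Tam: $915,685

Equal tier: $2,021,850 ÷ 5 = $404,370 apiece.
Remainder $2,573,280 by metered usage (total 11,394): Halvorsen 452,819.59 → $452,820; Orozco 692,215.48 → $692,215; Nwosu 853,243.10 → $853,245; Okafor 63,688.34 → $63,690; Tam 511,313.49 → $511,315.
Rounding difference −$5 on remainder applied to Nwosu.
Totals: Halvorsen $404,370 + $452,820 = $857,190; Orozco $404,370 + $692,215 = $1,096,585; Nwosu $404,370 + $853,240 = $1,257,610; Okafor $404,370 + $63,690 = $468,060; Tam $404,370 + $511,315 = $915,685.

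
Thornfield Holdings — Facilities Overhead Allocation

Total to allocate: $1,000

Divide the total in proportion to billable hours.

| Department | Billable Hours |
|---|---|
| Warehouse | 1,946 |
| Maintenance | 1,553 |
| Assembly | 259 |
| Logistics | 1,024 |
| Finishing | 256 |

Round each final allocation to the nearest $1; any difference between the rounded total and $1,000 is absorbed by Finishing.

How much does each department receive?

Sum of billable hours: 5,038.
Raw shares: Warehouse 1,946/5,038 × $1,000 = 386.26; Maintenance 1,553/5,038 × $1,000 = 308.26; Assembly 259/5,038 × $1,000 = 51.41; Logistics 1,024/5,038 × $1,000 = 203.26; Finishing 256/5,038 × $1,000 = 50.81.
At nearest $1: Warehouse $386; Maintenance $308; Assembly $51; Logistics $203; Finishing $51. Sum = $999.
Difference $1,000 − $999 = +$1 applied to Finishing: Finishing becomes $52.

Warehouse: $386; Maintenance: $308; Assembly: $51; Logistics: $203; Finishing: $52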